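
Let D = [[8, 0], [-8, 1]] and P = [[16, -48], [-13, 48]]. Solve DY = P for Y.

Since D multiplies Y on the left, Y = D⁻¹P.
D has determinant 8; D⁻¹ = [[1/8, 0], [1, 1]].
Y = D⁻¹P = [[1/8, 0], [1, 1]] · [[16, -48], [-13, 48]] = [[2, -6], [3, 0]].

Y = [[2, -6], [3, 0]]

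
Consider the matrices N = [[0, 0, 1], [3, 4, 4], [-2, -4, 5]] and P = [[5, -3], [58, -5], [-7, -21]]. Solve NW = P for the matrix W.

Since N multiplies W on the left, W = N⁻¹P.
N has determinant -4; N⁻¹ = [[-9, 1, 1], [23/4, -1/2, -3/4], [1, 0, 0]].
W = N⁻¹P = [[-9, 1, 1], [23/4, -1/2, -3/4], [1, 0, 0]] · [[5, -3], [58, -5], [-7, -21]] = [[6, 1], [5, 1], [5, -3]].

W = [[6, 1], [5, 1], [5, -3]]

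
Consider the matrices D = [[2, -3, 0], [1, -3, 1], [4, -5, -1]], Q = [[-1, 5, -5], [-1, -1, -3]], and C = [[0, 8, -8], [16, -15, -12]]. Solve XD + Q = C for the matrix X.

X = [[2, -3, 0], [3, -5, 4]]

XD = C − Q = [[1, 3, -3], [17, -14, -9]].
D is on the right of X, so right-multiply by D⁻¹: X = (C − Q)D⁻¹.
det D = 1; the adjugate gives D⁻¹ = [[8, -3, -3], [5, -2, -2], [7, -2, -3]].
X = (C − Q)D⁻¹ = [[2, -3, 0], [3, -5, 4]].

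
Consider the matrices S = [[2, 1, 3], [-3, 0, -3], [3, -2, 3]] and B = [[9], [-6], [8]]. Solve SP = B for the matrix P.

S is on the left of P, so left-multiply by S⁻¹: P = S⁻¹B.
det S = 6; the adjugate gives S⁻¹ = [[-1, -3/2, -1/2], [0, -1/2, -1/2], [1, 7/6, 1/2]].
P = S⁻¹B = [[-1, -3/2, -1/2], [0, -1/2, -1/2], [1, 7/6, 1/2]] · [[9], [-6], [8]] = [[-4], [-1], [6]].

P = [[-4], [-1], [6]]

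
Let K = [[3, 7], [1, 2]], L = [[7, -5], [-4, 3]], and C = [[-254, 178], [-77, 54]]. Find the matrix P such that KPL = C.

P = K⁻¹CL⁻¹ (apply K⁻¹ on the left and L⁻¹ on the right).
det K = -1; the adjugate gives K⁻¹ = [[-2, 7], [1, -3]].
det L = 1; the adjugate gives L⁻¹ = [[3, 5], [4, 7]].
K⁻¹C = [[-31, 22], [-23, 16]].
P = (K⁻¹C)L⁻¹ = [[-5, -1], [-5, -3]].

P = [[-5, -1], [-5, -3]]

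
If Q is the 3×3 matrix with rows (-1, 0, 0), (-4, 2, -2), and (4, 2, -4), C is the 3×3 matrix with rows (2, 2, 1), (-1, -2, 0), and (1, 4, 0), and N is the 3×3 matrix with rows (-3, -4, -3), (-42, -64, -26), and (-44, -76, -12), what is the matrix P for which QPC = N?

Isolating P: multiply by Q⁻¹ from the left and C⁻¹ from the right, so P = Q⁻¹NC⁻¹.
det Q = 4; the adjugate gives Q⁻¹ = [[-1, 0, 0], [-6, 1, -1/2], [-4, 1/2, -1/2]].
C has determinant -2; C⁻¹ = [[0, -2, -1], [0, 1/2, 1/2], [1, 3, 1]].
Q⁻¹N = [[3, 4, 3], [-2, -2, -2], [13, 22, 5]].
P = (Q⁻¹N)C⁻¹ = [[3, 5, 2], [-2, -3, -1], [5, 0, 3]].

P = [[3, 5, 2], [-2, -3, -1], [5, 0, 3]]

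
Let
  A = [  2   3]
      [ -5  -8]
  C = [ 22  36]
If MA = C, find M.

M = [[-4, -6]]

Since A sits to the right of M, M = CA⁻¹.
det A = -1; the adjugate gives A⁻¹ = [[8, 3], [-5, -2]].
M = CA⁻¹ = [[22, 36]] · [[8, 3], [-5, -2]] = [[-4, -6]].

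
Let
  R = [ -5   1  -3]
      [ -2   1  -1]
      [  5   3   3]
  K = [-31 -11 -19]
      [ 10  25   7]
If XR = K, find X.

Since R sits to the right of X, X = KR⁻¹.
det R = 4, so R⁻¹ = [[3/2, -3, 1/2], [1/4, 0, 1/4], [-11/4, 5, -3/4]].
X = KR⁻¹ = [[-31, -11, -19], [10, 25, 7]] · [[3/2, -3, 1/2], [1/4, 0, 1/4], [-11/4, 5, -3/4]] = [[3, -2, -4], [2, 5, 6]].

X = [[3, -2, -4], [2, 5, 6]]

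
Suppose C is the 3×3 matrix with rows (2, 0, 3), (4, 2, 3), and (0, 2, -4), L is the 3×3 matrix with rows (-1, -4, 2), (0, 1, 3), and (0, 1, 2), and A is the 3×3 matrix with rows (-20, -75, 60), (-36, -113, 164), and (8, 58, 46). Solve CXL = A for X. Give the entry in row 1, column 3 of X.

X = C⁻¹AL⁻¹ (apply C⁻¹ on the left and L⁻¹ on the right).
det C = -4; the adjugate gives C⁻¹ = [[7/2, -3/2, 3/2], [-4, 2, -3/2], [-2, 1, -1]].
det L = 1; the adjugate gives L⁻¹ = [[-1, 10, -14], [0, -2, 3], [0, 1, -1]].
C⁻¹A = [[-4, -6, 33], [-4, -13, 19], [-4, -21, -2]].
X = (C⁻¹A)L⁻¹ = [[4, 5, 5], [4, 5, -2], [4, 0, -5]].

5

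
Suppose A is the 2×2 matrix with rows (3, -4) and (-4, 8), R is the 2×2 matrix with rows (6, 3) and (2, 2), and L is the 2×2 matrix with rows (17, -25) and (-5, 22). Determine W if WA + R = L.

WA = L − R = [[11, -28], [-7, 20]].
Right-multiplying both sides by A⁻¹ gives W = (L − R)A⁻¹.
A has determinant 8; A⁻¹ = [[1, 1/2], [1/2, 3/8]].
W = (L − R)A⁻¹ = [[-3, -5], [3, 4]].

W = [[-3, -5], [3, 4]]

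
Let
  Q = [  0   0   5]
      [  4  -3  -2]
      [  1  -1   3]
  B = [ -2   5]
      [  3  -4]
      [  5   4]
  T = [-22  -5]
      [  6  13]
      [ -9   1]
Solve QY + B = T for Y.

QY = T − B = [[-20, -10], [3, 17], [-14, -3]].
Left-multiplying both sides by Q⁻¹ gives Y = Q⁻¹(T − B).
det Q = -5, so Q⁻¹ = [[11/5, 1, -3], [14/5, 1, -4], [1/5, 0, 0]].
Y = Q⁻¹(T − B) = [[1, 4], [3, 1], [-4, -2]].

Y = [[1, 4], [3, 1], [-4, -2]]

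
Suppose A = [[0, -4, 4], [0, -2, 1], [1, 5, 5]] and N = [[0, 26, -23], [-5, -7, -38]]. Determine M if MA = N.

A is on the right of M, so right-multiply by A⁻¹: M = NA⁻¹.
det A = 4; the adjugate gives A⁻¹ = [[-15/4, 10, 1], [1/4, -1, 0], [1/2, -1, 0]].
M = NA⁻¹ = [[0, 26, -23], [-5, -7, -38]] · [[-15/4, 10, 1], [1/4, -1, 0], [1/2, -1, 0]] = [[-5, -3, 0], [-2, -5, -5]].

M = [[-5, -3, 0], [-2, -5, -5]]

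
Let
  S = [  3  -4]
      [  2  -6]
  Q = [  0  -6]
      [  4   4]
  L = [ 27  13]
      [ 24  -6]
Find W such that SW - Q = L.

W = [[5, 5], [-3, 2]]

SW = L + Q = [[27, 7], [28, -2]].
Since S multiplies W on the left, W = S⁻¹(L + Q).
det S = -10; the adjugate gives S⁻¹ = [[3/5, -2/5], [1/5, -3/10]].
W = S⁻¹(L + Q) = [[5, 5], [-3, 2]].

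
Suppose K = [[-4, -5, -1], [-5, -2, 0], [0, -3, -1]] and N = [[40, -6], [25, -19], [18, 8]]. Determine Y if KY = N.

Since K multiplies Y on the left, Y = K⁻¹N.
det K = 2, so K⁻¹ = [[1, -1, -1], [-5/2, 2, 5/2], [15/2, -6, -17/2]].
Y = K⁻¹N = [[1, -1, -1], [-5/2, 2, 5/2], [15/2, -6, -17/2]] · [[40, -6], [25, -19], [18, 8]] = [[-3, 5], [-5, -3], [-3, 1]].

Y = [[-3, 5], [-5, -3], [-3, 1]]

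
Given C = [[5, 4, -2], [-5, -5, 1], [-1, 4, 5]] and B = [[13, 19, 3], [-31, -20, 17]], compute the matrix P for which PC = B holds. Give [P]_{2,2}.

0

Since C sits to the right of P, P = BC⁻¹.
C has determinant 1; C⁻¹ = [[-29, -28, -6], [24, 23, 5], [-25, -24, -5]].
P = BC⁻¹ = [[13, 19, 3], [-31, -20, 17]] · [[-29, -28, -6], [24, 23, 5], [-25, -24, -5]] = [[4, 1, 2], [-6, 0, 1]].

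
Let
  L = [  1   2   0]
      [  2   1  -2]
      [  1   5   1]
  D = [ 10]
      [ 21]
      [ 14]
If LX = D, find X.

Since L multiplies X on the left, X = L⁻¹D.
det L = 3, so L⁻¹ = [[11/3, -2/3, -4/3], [-4/3, 1/3, 2/3], [3, -1, -1]].
X = L⁻¹D = [[11/3, -2/3, -4/3], [-4/3, 1/3, 2/3], [3, -1, -1]] · [[10], [21], [14]] = [[4], [3], [-5]].

X = [[4], [3], [-5]]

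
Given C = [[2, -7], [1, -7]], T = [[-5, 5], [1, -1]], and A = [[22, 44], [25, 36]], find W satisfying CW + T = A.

W = [[3, 2], [-3, -5]]

CW = A − T = [[27, 39], [24, 37]].
Since C multiplies W on the left, W = C⁻¹(A − T).
det C = -7, so C⁻¹ = [[1, -1], [1/7, -2/7]].
W = C⁻¹(A − T) = [[3, 2], [-3, -5]].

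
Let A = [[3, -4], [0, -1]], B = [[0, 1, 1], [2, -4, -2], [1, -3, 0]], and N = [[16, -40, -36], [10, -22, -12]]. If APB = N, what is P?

P = A⁻¹NB⁻¹ (apply A⁻¹ on the left and B⁻¹ on the right).
det A = -3; the adjugate gives A⁻¹ = [[1/3, -4/3], [0, -1]].
det B = -4; the adjugate gives B⁻¹ = [[3/2, 3/4, -1/2], [1/2, 1/4, -1/2], [1/2, -1/4, 1/2]].
A⁻¹N = [[-8, 16, 4], [-10, 22, 12]].
P = (A⁻¹N)B⁻¹ = [[-2, -3, -2], [2, -5, 0]].

P = [[-2, -3, -2], [2, -5, 0]]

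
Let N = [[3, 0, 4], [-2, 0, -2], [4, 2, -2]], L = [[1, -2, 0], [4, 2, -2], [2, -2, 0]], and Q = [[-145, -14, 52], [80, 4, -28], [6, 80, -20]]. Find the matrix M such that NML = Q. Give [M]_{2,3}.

Left-multiply by N⁻¹ and right-multiply by L⁻¹: M = N⁻¹QL⁻¹.
det N = -4; the adjugate gives N⁻¹ = [[-1, -2, 0], [3, 11/2, 1/2], [1, 3/2, 0]].
L has determinant 4; L⁻¹ = [[-1, 0, 1], [-1, 0, 1/2], [-3, -1/2, 5/2]].
N⁻¹Q = [[-15, 6, 4], [8, 20, -8], [-25, -8, 10]].
M = (N⁻¹Q)L⁻¹ = [[-3, -2, -2], [-4, 4, -2], [3, -5, -4]].

-2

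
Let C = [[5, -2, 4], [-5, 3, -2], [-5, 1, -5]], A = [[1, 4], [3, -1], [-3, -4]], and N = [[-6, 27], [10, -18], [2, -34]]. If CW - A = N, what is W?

CW = N + A = [[-5, 31], [13, -19], [-1, -38]].
C is on the left of W, so left-multiply by C⁻¹: W = C⁻¹(N + A).
C has determinant 5; C⁻¹ = [[-13/5, -6/5, -8/5], [-3, -1, -2], [2, 1, 1]].
W = C⁻¹(N + A) = [[-1, 3], [4, 2], [2, 5]].

W = [[-1, 3], [4, 2], [2, 5]]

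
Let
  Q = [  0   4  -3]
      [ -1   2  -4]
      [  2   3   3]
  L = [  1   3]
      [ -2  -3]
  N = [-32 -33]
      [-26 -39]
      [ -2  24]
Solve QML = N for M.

M = [[0, 5], [4, 3], [2, -3]]

M = Q⁻¹NL⁻¹ (apply Q⁻¹ on the left and L⁻¹ on the right).
Q has determinant 1; Q⁻¹ = [[18, -21, -10], [-5, 6, 3], [-7, 8, 4]].
det L = 3; the adjugate gives L⁻¹ = [[-1, -1], [2/3, 1/3]].
Q⁻¹N = [[-10, -15], [-2, 3], [8, 15]].
M = (Q⁻¹N)L⁻¹ = [[0, 5], [4, 3], [2, -3]].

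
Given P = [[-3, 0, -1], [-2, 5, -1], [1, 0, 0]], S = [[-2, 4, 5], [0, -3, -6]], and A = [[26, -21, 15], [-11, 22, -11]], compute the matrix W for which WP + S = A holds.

W = [[-5, -5, 3], [0, 5, -1]]

WP = A − S = [[28, -25, 10], [-11, 25, -5]].
P is on the right of W, so right-multiply by P⁻¹: W = (A − S)P⁻¹.
det P = 5, so P⁻¹ = [[0, 0, 1], [-1/5, 1/5, -1/5], [-1, 0, -3]].
W = (A − S)P⁻¹ = [[-5, -5, 3], [0, 5, -1]].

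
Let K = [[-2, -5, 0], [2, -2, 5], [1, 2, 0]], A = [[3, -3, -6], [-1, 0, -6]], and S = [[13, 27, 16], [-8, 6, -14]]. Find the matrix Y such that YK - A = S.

Y = [[-4, 2, 4], [0, -4, -1]]

YK = S + A = [[16, 24, 10], [-9, 6, -20]].
Right-multiplying both sides by K⁻¹ gives Y = (S + A)K⁻¹.
K has determinant -5; K⁻¹ = [[2, 0, 5], [-1, 0, -2], [-6/5, 1/5, -14/5]].
Y = (S + A)K⁻¹ = [[-4, 2, 4], [0, -4, -1]].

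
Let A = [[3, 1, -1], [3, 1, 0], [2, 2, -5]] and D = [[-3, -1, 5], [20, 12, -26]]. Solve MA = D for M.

M = [[-5, 4, 0], [6, -2, 4]]

Since A sits to the right of M, M = DA⁻¹.
det A = -4, so A⁻¹ = [[5/4, -3/4, -1/4], [-15/4, 13/4, 3/4], [-1, 1, 0]].
M = DA⁻¹ = [[-3, -1, 5], [20, 12, -26]] · [[5/4, -3/4, -1/4], [-15/4, 13/4, 3/4], [-1, 1, 0]] = [[-5, 4, 0], [6, -2, 4]].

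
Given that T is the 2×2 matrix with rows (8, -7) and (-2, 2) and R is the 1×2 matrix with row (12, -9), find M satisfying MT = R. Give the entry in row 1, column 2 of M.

6

Right-multiplying both sides by T⁻¹ gives M = RT⁻¹.
det T = 2, so T⁻¹ = [[1, 7/2], [1, 4]].
M = RT⁻¹ = [[12, -9]] · [[1, 7/2], [1, 4]] = [[3, 6]].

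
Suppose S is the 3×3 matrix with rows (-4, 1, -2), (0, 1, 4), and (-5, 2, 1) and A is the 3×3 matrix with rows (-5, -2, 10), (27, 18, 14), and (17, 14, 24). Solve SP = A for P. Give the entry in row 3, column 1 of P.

6

S is on the left of P, so left-multiply by S⁻¹: P = S⁻¹A.
det S = -2; the adjugate gives S⁻¹ = [[7/2, 5/2, -3], [10, 7, -8], [-5/2, -3/2, 2]].
P = S⁻¹A = [[7/2, 5/2, -3], [10, 7, -8], [-5/2, -3/2, 2]] · [[-5, -2, 10], [27, 18, 14], [17, 14, 24]] = [[-1, -4, -2], [3, -6, 6], [6, 6, 2]].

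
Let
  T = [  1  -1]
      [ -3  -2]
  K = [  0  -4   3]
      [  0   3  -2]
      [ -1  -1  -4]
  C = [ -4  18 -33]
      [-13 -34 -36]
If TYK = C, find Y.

Y = T⁻¹CK⁻¹ (apply T⁻¹ on the left and K⁻¹ on the right).
T has determinant -5; T⁻¹ = [[2/5, -1/5], [-3/5, -1/5]].
K has determinant 1; K⁻¹ = [[-14, -19, -1], [2, 3, 0], [3, 4, 0]].
T⁻¹C = [[1, 14, -6], [5, -4, 27]].
Y = (T⁻¹C)K⁻¹ = [[-4, -1, -1], [3, 1, -5]].

Y = [[-4, -1, -1], [3, 1, -5]]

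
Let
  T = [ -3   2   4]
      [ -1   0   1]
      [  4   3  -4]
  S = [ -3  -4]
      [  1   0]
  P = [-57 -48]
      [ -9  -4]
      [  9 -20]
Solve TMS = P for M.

M = [[2, 3], [3, 0], [3, -3]]

M = T⁻¹PS⁻¹ (apply T⁻¹ on the left and S⁻¹ on the right).
det T = -3, so T⁻¹ = [[1, -20/3, -2/3], [0, 4/3, 1/3], [1, -17/3, -2/3]].
det S = 4, so S⁻¹ = [[0, 1], [-1/4, -3/4]].
T⁻¹P = [[-3, -8], [-9, -12], [-12, -12]].
M = (T⁻¹P)S⁻¹ = [[2, 3], [3, 0], [3, -3]].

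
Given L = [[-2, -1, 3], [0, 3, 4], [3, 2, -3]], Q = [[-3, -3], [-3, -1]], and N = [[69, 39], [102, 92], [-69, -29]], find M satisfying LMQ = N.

M = [[-2, 4], [-3, 1], [-5, -2]]

Left-multiply by L⁻¹ and right-multiply by Q⁻¹: M = L⁻¹NQ⁻¹.
det L = -5, so L⁻¹ = [[17/5, -3/5, 13/5], [-12/5, 3/5, -8/5], [9/5, -1/5, 6/5]].
Q has determinant -6; Q⁻¹ = [[1/6, -1/2], [-1/2, 1/2]].
L⁻¹N = [[-6, 2], [6, 8], [21, 17]].
M = (L⁻¹N)Q⁻¹ = [[-2, 4], [-3, 1], [-5, -2]].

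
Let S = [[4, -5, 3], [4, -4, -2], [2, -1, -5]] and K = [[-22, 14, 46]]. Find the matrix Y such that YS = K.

Y = [[3, -6, -5]]

Right-multiplying both sides by S⁻¹ gives Y = KS⁻¹.
det S = 4, so S⁻¹ = [[9/2, -7, 11/2], [4, -13/2, 5], [1, -3/2, 1]].
Y = KS⁻¹ = [[-22, 14, 46]] · [[9/2, -7, 11/2], [4, -13/2, 5], [1, -3/2, 1]] = [[3, -6, -5]].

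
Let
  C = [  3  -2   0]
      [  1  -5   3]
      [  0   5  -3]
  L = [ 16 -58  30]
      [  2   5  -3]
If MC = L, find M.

Right-multiplying both sides by C⁻¹ gives M = LC⁻¹.
det C = -6, so C⁻¹ = [[0, 1, 1], [-1/2, 3/2, 3/2], [-5/6, 5/2, 13/6]].
M = LC⁻¹ = [[16, -58, 30], [2, 5, -3]] · [[0, 1, 1], [-1/2, 3/2, 3/2], [-5/6, 5/2, 13/6]] = [[4, 4, -6], [0, 2, 3]].

M = [[4, 4, -6], [0, 2, 3]]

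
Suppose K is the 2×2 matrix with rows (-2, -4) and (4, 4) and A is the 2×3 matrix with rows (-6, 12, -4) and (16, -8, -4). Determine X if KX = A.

X = [[5, 2, -4], [-1, -4, 3]]

K is on the left of X, so left-multiply by K⁻¹: X = K⁻¹A.
det K = 8, so K⁻¹ = [[1/2, 1/2], [-1/2, -1/4]].
X = K⁻¹A = [[1/2, 1/2], [-1/2, -1/4]] · [[-6, 12, -4], [16, -8, -4]] = [[5, 2, -4], [-1, -4, 3]].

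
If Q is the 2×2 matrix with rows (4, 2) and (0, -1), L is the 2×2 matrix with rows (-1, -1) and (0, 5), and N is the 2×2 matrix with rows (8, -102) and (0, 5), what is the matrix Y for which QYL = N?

Isolating Y: multiply by Q⁻¹ from the left and L⁻¹ from the right, so Y = Q⁻¹NL⁻¹.
det Q = -4, so Q⁻¹ = [[1/4, 1/2], [0, -1]].
det L = -5, so L⁻¹ = [[-1, -1/5], [0, 1/5]].
Q⁻¹N = [[2, -23], [0, -5]].
Y = (Q⁻¹N)L⁻¹ = [[-2, -5], [0, -1]].

Y = [[-2, -5], [0, -1]]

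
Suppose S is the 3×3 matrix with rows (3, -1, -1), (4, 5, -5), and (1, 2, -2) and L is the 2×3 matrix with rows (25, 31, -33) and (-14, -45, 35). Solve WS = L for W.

Right-multiplying both sides by S⁻¹ gives W = LS⁻¹.
S has determinant -6; S⁻¹ = [[0, 2/3, -5/3], [-1/2, 5/6, -11/6], [-1/2, 7/6, -19/6]].
W = LS⁻¹ = [[25, 31, -33], [-14, -45, 35]] · [[0, 2/3, -5/3], [-1/2, 5/6, -11/6], [-1/2, 7/6, -19/6]] = [[1, 4, 6], [5, -6, -5]].

W = [[1, 4, 6], [5, -6, -5]]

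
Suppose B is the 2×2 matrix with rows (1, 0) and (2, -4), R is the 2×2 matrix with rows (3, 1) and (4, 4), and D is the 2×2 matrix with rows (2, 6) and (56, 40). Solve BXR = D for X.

X = [[-2, 2], [-3, -1]]

Isolating X: multiply by B⁻¹ from the left and R⁻¹ from the right, so X = B⁻¹DR⁻¹.
det B = -4; the adjugate gives B⁻¹ = [[1, 0], [1/2, -1/4]].
det R = 8, so R⁻¹ = [[1/2, -1/8], [-1/2, 3/8]].
B⁻¹D = [[2, 6], [-13, -7]].
X = (B⁻¹D)R⁻¹ = [[-2, 2], [-3, -1]].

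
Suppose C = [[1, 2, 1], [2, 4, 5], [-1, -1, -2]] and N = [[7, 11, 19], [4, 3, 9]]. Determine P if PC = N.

P = [[-2, 3, -3], [-1, 0, -5]]

Right-multiplying both sides by C⁻¹ gives P = NC⁻¹.
det C = -3, so C⁻¹ = [[1, -1, -2], [1/3, 1/3, 1], [-2/3, 1/3, 0]].
P = NC⁻¹ = [[7, 11, 19], [4, 3, 9]] · [[1, -1, -2], [1/3, 1/3, 1], [-2/3, 1/3, 0]] = [[-2, 3, -3], [-1, 0, -5]].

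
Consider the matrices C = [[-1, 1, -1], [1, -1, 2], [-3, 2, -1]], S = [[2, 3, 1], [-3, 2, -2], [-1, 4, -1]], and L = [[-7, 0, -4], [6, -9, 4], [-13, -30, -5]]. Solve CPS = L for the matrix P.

P = C⁻¹LS⁻¹ (apply C⁻¹ on the left and S⁻¹ on the right).
det C = -1, so C⁻¹ = [[3, 1, -1], [5, 2, -1], [1, 1, 0]].
S has determinant -1; S⁻¹ = [[-6, -7, 8], [1, 1, -1], [10, 11, -13]].
C⁻¹L = [[-2, 21, -3], [-10, 12, -7], [-1, -9, 0]].
P = (C⁻¹L)S⁻¹ = [[3, 2, 2], [2, 5, -1], [-3, -2, 1]].

P = [[3, 2, 2], [2, 5, -1], [-3, -2, 1]]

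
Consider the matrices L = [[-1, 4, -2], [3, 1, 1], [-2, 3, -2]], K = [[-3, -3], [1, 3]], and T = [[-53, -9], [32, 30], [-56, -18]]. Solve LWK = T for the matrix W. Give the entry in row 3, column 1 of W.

W = L⁻¹TK⁻¹ (apply L⁻¹ on the left and K⁻¹ on the right).
det L = -1, so L⁻¹ = [[5, -2, -6], [-4, 2, 5], [-11, 5, 13]].
K has determinant -6; K⁻¹ = [[-1/2, -1/2], [1/6, 1/2]].
L⁻¹T = [[7, 3], [-4, 6], [15, 15]].
W = (L⁻¹T)K⁻¹ = [[-3, -2], [3, 5], [-5, 0]].

-5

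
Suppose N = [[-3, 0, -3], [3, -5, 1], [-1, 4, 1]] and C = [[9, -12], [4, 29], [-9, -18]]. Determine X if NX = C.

X = [[1, 5], [-1, -3], [-4, -1]]

N is on the left of X, so left-multiply by N⁻¹: X = N⁻¹C.
det N = 6, so N⁻¹ = [[-3/2, -2, -5/2], [-2/3, -1, -1], [7/6, 2, 5/2]].
X = N⁻¹C = [[-3/2, -2, -5/2], [-2/3, -1, -1], [7/6, 2, 5/2]] · [[9, -12], [4, 29], [-9, -18]] = [[1, 5], [-1, -3], [-4, -1]].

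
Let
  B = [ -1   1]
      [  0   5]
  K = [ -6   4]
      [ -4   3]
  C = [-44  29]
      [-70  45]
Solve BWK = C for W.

W = B⁻¹CK⁻¹ (apply B⁻¹ on the left and K⁻¹ on the right).
B has determinant -5; B⁻¹ = [[-1, 1/5], [0, 1/5]].
det K = -2, so K⁻¹ = [[-3/2, 2], [-2, 3]].
B⁻¹C = [[30, -20], [-14, 9]].
W = (B⁻¹C)K⁻¹ = [[-5, 0], [3, -1]].

W = [[-5, 0], [3, -1]]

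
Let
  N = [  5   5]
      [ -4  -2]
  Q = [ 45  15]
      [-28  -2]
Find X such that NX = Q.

N is on the left of X, so left-multiply by N⁻¹: X = N⁻¹Q.
det N = 10, so N⁻¹ = [[-1/5, -1/2], [2/5, 1/2]].
X = N⁻¹Q = [[-1/5, -1/2], [2/5, 1/2]] · [[45, 15], [-28, -2]] = [[5, -2], [4, 5]].

X = [[5, -2], [4, 5]]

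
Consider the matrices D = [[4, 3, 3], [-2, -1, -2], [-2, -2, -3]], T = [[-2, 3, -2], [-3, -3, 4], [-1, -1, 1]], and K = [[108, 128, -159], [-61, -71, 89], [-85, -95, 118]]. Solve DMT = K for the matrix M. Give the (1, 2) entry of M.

-5

M = D⁻¹KT⁻¹ (apply D⁻¹ on the left and T⁻¹ on the right).
D has determinant -4; D⁻¹ = [[1/4, -3/4, 3/4], [1/2, 3/2, -1/2], [-1/2, -1/2, -1/2]].
det T = -5; the adjugate gives T⁻¹ = [[-1/5, 1/5, -6/5], [1/5, 4/5, -14/5], [0, 1, -3]].
D⁻¹K = [[9, 14, -18], [5, 5, -5], [19, 19, -24]].
M = (D⁻¹K)T⁻¹ = [[1, -5, 4], [0, 0, -5], [0, -5, -4]].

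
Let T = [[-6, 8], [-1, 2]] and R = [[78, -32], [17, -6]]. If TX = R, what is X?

X = [[-5, 4], [6, -1]]

Since T multiplies X on the left, X = T⁻¹R.
det T = -4, so T⁻¹ = [[-1/2, 2], [-1/4, 3/2]].
X = T⁻¹R = [[-1/2, 2], [-1/4, 3/2]] · [[78, -32], [17, -6]] = [[-5, 4], [6, -1]].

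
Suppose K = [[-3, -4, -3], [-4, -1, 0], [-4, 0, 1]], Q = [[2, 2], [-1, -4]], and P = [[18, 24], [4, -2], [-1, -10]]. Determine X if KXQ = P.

Isolating X: multiply by K⁻¹ from the left and Q⁻¹ from the right, so X = K⁻¹PQ⁻¹.
det K = -1, so K⁻¹ = [[1, -4, 3], [-4, 15, -12], [4, -16, 13]].
det Q = -6; the adjugate gives Q⁻¹ = [[2/3, 1/3], [-1/6, -1/3]].
K⁻¹P = [[-1, 2], [0, -6], [-5, -2]].
X = (K⁻¹P)Q⁻¹ = [[-1, -1], [1, 2], [-3, -1]].

X = [[-1, -1], [1, 2], [-3, -1]]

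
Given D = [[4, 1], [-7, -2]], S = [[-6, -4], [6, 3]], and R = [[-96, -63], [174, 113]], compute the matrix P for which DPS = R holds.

P = [[4, 1], [-1, -5]]

Left-multiply by D⁻¹ and right-multiply by S⁻¹: P = D⁻¹RS⁻¹.
det D = -1; the adjugate gives D⁻¹ = [[2, 1], [-7, -4]].
det S = 6; the adjugate gives S⁻¹ = [[1/2, 2/3], [-1, -1]].
D⁻¹R = [[-18, -13], [-24, -11]].
P = (D⁻¹R)S⁻¹ = [[4, 1], [-1, -5]].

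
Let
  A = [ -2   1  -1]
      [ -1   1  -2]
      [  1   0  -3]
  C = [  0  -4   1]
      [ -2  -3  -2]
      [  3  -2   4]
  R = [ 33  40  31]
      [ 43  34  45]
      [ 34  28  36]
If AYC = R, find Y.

Y = [[5, 1, 0], [4, -1, 5], [3, 3, -2]]

Isolating Y: multiply by A⁻¹ from the left and C⁻¹ from the right, so Y = A⁻¹RC⁻¹.
det A = 2, so A⁻¹ = [[-3/2, 3/2, -1/2], [-5/2, 7/2, -3/2], [-1/2, 1/2, -1/2]].
det C = 5, so C⁻¹ = [[-16/5, 14/5, 11/5], [2/5, -3/5, -2/5], [13/5, -12/5, -8/5]].
A⁻¹R = [[-2, -23, 3], [17, -23, 26], [-12, -17, -11]].
Y = (A⁻¹R)C⁻¹ = [[5, 1, 0], [4, -1, 5], [3, 3, -2]].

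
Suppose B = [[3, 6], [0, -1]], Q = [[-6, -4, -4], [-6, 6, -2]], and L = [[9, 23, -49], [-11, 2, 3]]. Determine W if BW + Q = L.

BW = L − Q = [[15, 27, -45], [-5, -4, 5]].
Left-multiplying both sides by B⁻¹ gives W = B⁻¹(L − Q).
det B = -3, so B⁻¹ = [[1/3, 2], [0, -1]].
W = B⁻¹(L − Q) = [[-5, 1, -5], [5, 4, -5]].

W = [[-5, 1, -5], [5, 4, -5]]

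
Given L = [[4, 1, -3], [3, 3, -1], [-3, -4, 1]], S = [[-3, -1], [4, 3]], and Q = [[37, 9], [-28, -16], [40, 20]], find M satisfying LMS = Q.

M = [[-1, -2], [4, 0], [5, -2]]

Left-multiply by L⁻¹ and right-multiply by S⁻¹: M = L⁻¹QS⁻¹.
det L = 5; the adjugate gives L⁻¹ = [[-1/5, 11/5, 8/5], [0, -1, -1], [-3/5, 13/5, 9/5]].
det S = -5; the adjugate gives S⁻¹ = [[-3/5, -1/5], [4/5, 3/5]].
L⁻¹Q = [[-5, -5], [-12, -4], [-23, -11]].
M = (L⁻¹Q)S⁻¹ = [[-1, -2], [4, 0], [5, -2]].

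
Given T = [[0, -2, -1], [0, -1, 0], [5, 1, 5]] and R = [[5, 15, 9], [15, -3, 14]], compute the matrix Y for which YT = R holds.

Y = [[-4, -6, 1], [1, 4, 3]]

Right-multiplying both sides by T⁻¹ gives Y = RT⁻¹.
det T = -5, so T⁻¹ = [[1, -9/5, 1/5], [0, -1, 0], [-1, 2, 0]].
Y = RT⁻¹ = [[5, 15, 9], [15, -3, 14]] · [[1, -9/5, 1/5], [0, -1, 0], [-1, 2, 0]] = [[-4, -6, 1], [1, 4, 3]].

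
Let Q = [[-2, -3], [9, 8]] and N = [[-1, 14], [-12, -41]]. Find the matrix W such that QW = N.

Left-multiplying both sides by Q⁻¹ gives W = Q⁻¹N.
det Q = 11; the adjugate gives Q⁻¹ = [[8/11, 3/11], [-9/11, -2/11]].
W = Q⁻¹N = [[8/11, 3/11], [-9/11, -2/11]] · [[-1, 14], [-12, -41]] = [[-4, -1], [3, -4]].

W = [[-4, -1], [3, -4]]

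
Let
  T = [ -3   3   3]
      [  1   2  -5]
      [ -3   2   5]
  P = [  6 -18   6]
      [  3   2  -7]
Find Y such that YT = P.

Since T sits to the right of Y, Y = PT⁻¹.
det T = -6; the adjugate gives T⁻¹ = [[-10/3, 3/2, 7/2], [-5/3, 1, 2], [-4/3, 1/2, 3/2]].
Y = PT⁻¹ = [[6, -18, 6], [3, 2, -7]] · [[-10/3, 3/2, 7/2], [-5/3, 1, 2], [-4/3, 1/2, 3/2]] = [[2, -6, -6], [-4, 3, 4]].

Y = [[2, -6, -6], [-4, 3, 4]]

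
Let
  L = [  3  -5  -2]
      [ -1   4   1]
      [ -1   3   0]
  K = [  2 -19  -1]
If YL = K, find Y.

Right-multiplying both sides by L⁻¹ gives Y = KL⁻¹.
L has determinant -6; L⁻¹ = [[1/2, 1, -1/2], [1/6, 1/3, 1/6], [-1/6, 2/3, -7/6]].
Y = KL⁻¹ = [[2, -19, -1]] · [[1/2, 1, -1/2], [1/6, 1/3, 1/6], [-1/6, 2/3, -7/6]] = [[-2, -5, -3]].

Y = [[-2, -5, -3]]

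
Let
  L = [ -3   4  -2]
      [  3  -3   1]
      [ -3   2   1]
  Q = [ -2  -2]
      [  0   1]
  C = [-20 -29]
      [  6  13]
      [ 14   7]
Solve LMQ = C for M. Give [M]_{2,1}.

4

Isolating M: multiply by L⁻¹ from the left and Q⁻¹ from the right, so M = L⁻¹CQ⁻¹.
det L = -3; the adjugate gives L⁻¹ = [[5/3, 8/3, 2/3], [2, 3, 1], [1, 2, 1]].
Q has determinant -2; Q⁻¹ = [[-1/2, -1], [0, 1]].
L⁻¹C = [[-8, -9], [-8, -12], [6, 4]].
M = (L⁻¹C)Q⁻¹ = [[4, -1], [4, -4], [-3, -2]].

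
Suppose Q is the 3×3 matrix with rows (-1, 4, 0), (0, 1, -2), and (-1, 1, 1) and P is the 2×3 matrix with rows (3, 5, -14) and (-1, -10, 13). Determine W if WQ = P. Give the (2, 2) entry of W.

-5

Q is on the right of W, so right-multiply by Q⁻¹: W = PQ⁻¹.
det Q = 5; the adjugate gives Q⁻¹ = [[3/5, -4/5, -8/5], [2/5, -1/5, -2/5], [1/5, -3/5, -1/5]].
W = PQ⁻¹ = [[3, 5, -14], [-1, -10, 13]] · [[3/5, -4/5, -8/5], [2/5, -1/5, -2/5], [1/5, -3/5, -1/5]] = [[1, 5, -4], [-2, -5, 3]].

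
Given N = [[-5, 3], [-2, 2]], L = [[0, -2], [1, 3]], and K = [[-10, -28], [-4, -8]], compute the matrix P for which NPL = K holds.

P = [[-1, 2], [-2, 0]]

P = N⁻¹KL⁻¹ (apply N⁻¹ on the left and L⁻¹ on the right).
det N = -4; the adjugate gives N⁻¹ = [[-1/2, 3/4], [-1/2, 5/4]].
det L = 2, so L⁻¹ = [[3/2, 1], [-1/2, 0]].
N⁻¹K = [[2, 8], [0, 4]].
P = (N⁻¹K)L⁻¹ = [[-1, 2], [-2, 0]].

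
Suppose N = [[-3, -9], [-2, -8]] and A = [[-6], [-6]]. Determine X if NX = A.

Left-multiplying both sides by N⁻¹ gives X = N⁻¹A.
N has determinant 6; N⁻¹ = [[-4/3, 3/2], [1/3, -1/2]].
X = N⁻¹A = [[-4/3, 3/2], [1/3, -1/2]] · [[-6], [-6]] = [[-1], [1]].

X = [[-1], [1]]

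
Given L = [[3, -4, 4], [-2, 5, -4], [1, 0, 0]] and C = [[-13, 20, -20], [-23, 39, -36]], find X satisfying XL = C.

Since L sits to the right of X, X = CL⁻¹.
det L = -4, so L⁻¹ = [[0, 0, 1], [1, 1, -1], [5/4, 1, -7/4]].
X = CL⁻¹ = [[-13, 20, -20], [-23, 39, -36]] · [[0, 0, 1], [1, 1, -1], [5/4, 1, -7/4]] = [[-5, 0, 2], [-6, 3, 1]].

X = [[-5, 0, 2], [-6, 3, 1]]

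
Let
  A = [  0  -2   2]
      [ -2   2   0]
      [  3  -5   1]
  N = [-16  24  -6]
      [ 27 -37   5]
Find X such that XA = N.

X = [[-2, 5, -2], [0, -6, 5]]

Since A sits to the right of X, X = NA⁻¹.
det A = 4; the adjugate gives A⁻¹ = [[1/2, -2, -1], [1/2, -3/2, -1], [1, -3/2, -1]].
X = NA⁻¹ = [[-16, 24, -6], [27, -37, 5]] · [[1/2, -2, -1], [1/2, -3/2, -1], [1, -3/2, -1]] = [[-2, 5, -2], [0, -6, 5]].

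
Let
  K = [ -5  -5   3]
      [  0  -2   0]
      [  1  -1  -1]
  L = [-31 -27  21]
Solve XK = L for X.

Right-multiplying both sides by K⁻¹ gives X = LK⁻¹.
det K = -4; the adjugate gives K⁻¹ = [[-1/2, 2, -3/2], [0, -1/2, 0], [-1/2, 5/2, -5/2]].
X = LK⁻¹ = [[-31, -27, 21]] · [[-1/2, 2, -3/2], [0, -1/2, 0], [-1/2, 5/2, -5/2]] = [[5, 4, -6]].

X = [[5, 4, -6]]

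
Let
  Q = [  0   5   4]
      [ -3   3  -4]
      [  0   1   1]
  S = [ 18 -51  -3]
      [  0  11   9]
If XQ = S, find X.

X = [[-6, -6, -3], [2, 0, 1]]

Since Q sits to the right of X, X = SQ⁻¹.
Q has determinant 3; Q⁻¹ = [[7/3, -1/3, -32/3], [1, 0, -4], [-1, 0, 5]].
X = SQ⁻¹ = [[18, -51, -3], [0, 11, 9]] · [[7/3, -1/3, -32/3], [1, 0, -4], [-1, 0, 5]] = [[-6, -6, -3], [2, 0, 1]].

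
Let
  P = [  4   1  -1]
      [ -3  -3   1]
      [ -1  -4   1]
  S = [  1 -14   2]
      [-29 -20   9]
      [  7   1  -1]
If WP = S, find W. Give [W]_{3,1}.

0

Since P sits to the right of W, W = SP⁻¹.
det P = -3, so P⁻¹ = [[-1/3, -1, 2/3], [-2/3, -1, 1/3], [-3, -5, 3]].
W = SP⁻¹ = [[1, -14, 2], [-29, -20, 9], [7, 1, -1]] · [[-1/3, -1, 2/3], [-2/3, -1, 1/3], [-3, -5, 3]] = [[3, 3, 2], [-4, 4, 1], [0, -3, 2]].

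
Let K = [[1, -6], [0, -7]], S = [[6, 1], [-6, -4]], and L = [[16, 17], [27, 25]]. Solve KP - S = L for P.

P = [[4, 0], [-3, -3]]

KP = L + S = [[22, 18], [21, 21]].
Left-multiplying both sides by K⁻¹ gives P = K⁻¹(L + S).
K has determinant -7; K⁻¹ = [[1, -6/7], [0, -1/7]].
P = K⁻¹(L + S) = [[4, 0], [-3, -3]].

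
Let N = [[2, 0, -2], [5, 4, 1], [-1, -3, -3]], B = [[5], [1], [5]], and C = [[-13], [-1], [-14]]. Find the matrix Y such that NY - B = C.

NY = C + B = [[-8], [0], [-9]].
Left-multiplying both sides by N⁻¹ gives Y = N⁻¹(C + B).
N has determinant 4; N⁻¹ = [[-9/4, 3/2, 2], [7/2, -2, -3], [-11/4, 3/2, 2]].
Y = N⁻¹(C + B) = [[0], [-1], [4]].

Y = [[0], [-1], [4]]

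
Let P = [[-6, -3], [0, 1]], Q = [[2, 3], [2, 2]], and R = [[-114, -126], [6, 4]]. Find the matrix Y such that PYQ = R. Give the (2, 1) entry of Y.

-2

Left-multiply by P⁻¹ and right-multiply by Q⁻¹: Y = P⁻¹RQ⁻¹.
det P = -6; the adjugate gives P⁻¹ = [[-1/6, -1/2], [0, 1]].
det Q = -2, so Q⁻¹ = [[-1, 3/2], [1, -1]].
P⁻¹R = [[16, 19], [6, 4]].
Y = (P⁻¹R)Q⁻¹ = [[3, 5], [-2, 5]].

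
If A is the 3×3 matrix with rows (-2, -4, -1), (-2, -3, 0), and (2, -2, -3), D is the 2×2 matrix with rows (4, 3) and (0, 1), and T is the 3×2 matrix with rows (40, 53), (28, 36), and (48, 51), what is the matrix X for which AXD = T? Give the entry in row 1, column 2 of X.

X = A⁻¹TD⁻¹ (apply A⁻¹ on the left and D⁻¹ on the right).
det A = -4, so A⁻¹ = [[-9/4, 5/2, 3/4], [3/2, -2, -1/2], [-5/2, 3, 1/2]].
det D = 4; the adjugate gives D⁻¹ = [[1/4, -3/4], [0, 1]].
A⁻¹T = [[16, 9], [-20, -18], [8, 1]].
X = (A⁻¹T)D⁻¹ = [[4, -3], [-5, -3], [2, -5]].

-3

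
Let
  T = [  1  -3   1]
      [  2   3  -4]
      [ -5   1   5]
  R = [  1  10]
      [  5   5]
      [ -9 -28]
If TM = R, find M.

M = [[3, 3], [1, -3], [1, -2]]

T is on the left of M, so left-multiply by T⁻¹: M = T⁻¹R.
det T = 6, so T⁻¹ = [[19/6, 8/3, 3/2], [5/3, 5/3, 1], [17/6, 7/3, 3/2]].
M = T⁻¹R = [[19/6, 8/3, 3/2], [5/3, 5/3, 1], [17/6, 7/3, 3/2]] · [[1, 10], [5, 5], [-9, -28]] = [[3, 3], [1, -3], [1, -2]].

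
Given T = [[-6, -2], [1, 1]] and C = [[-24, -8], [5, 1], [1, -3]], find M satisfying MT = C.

M = [[4, 0], [-1, -1], [-1, -5]]

Since T sits to the right of M, M = CT⁻¹.
det T = -4, so T⁻¹ = [[-1/4, -1/2], [1/4, 3/2]].
M = CT⁻¹ = [[-24, -8], [5, 1], [1, -3]] · [[-1/4, -1/2], [1/4, 3/2]] = [[4, 0], [-1, -1], [-1, -5]].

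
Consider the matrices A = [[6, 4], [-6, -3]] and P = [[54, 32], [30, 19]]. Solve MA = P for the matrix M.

M = [[5, -4], [4, -1]]

Right-multiplying both sides by A⁻¹ gives M = PA⁻¹.
A has determinant 6; A⁻¹ = [[-1/2, -2/3], [1, 1]].
M = PA⁻¹ = [[54, 32], [30, 19]] · [[-1/2, -2/3], [1, 1]] = [[5, -4], [4, -1]].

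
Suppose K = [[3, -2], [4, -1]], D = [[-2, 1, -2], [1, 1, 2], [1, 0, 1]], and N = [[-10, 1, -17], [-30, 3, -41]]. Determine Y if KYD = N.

Y = [[4, -3, 1], [2, -1, -5]]

Isolating Y: multiply by K⁻¹ from the left and D⁻¹ from the right, so Y = K⁻¹ND⁻¹.
K has determinant 5; K⁻¹ = [[-1/5, 2/5], [-4/5, 3/5]].
det D = 1, so D⁻¹ = [[1, -1, 4], [1, 0, 2], [-1, 1, -3]].
K⁻¹N = [[-10, 1, -13], [-10, 1, -11]].
Y = (K⁻¹N)D⁻¹ = [[4, -3, 1], [2, -1, -5]].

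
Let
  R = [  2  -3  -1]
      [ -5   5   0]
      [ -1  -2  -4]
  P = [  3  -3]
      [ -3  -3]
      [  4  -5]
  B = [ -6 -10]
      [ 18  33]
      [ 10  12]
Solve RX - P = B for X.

X = [[-4, -1], [-1, 5], [-2, -4]]

RX = B + P = [[-3, -13], [15, 30], [14, 7]].
R is on the left of X, so left-multiply by R⁻¹: X = R⁻¹(B + P).
det R = 5; the adjugate gives R⁻¹ = [[-4, -2, 1], [-4, -9/5, 1], [3, 7/5, -1]].
X = R⁻¹(B + P) = [[-4, -1], [-1, 5], [-2, -4]].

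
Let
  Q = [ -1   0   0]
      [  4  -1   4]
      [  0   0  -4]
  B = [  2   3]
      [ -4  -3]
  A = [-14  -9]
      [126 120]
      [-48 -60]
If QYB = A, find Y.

Left-multiply by Q⁻¹ and right-multiply by B⁻¹: Y = Q⁻¹AB⁻¹.
det Q = -4, so Q⁻¹ = [[-1, 0, 0], [-4, -1, -1], [0, 0, -1/4]].
B has determinant 6; B⁻¹ = [[-1/2, -1/2], [2/3, 1/3]].
Q⁻¹A = [[14, 9], [-22, -24], [12, 15]].
Y = (Q⁻¹A)B⁻¹ = [[-1, -4], [-5, 3], [4, -1]].

Y = [[-1, -4], [-5, 3], [4, -1]]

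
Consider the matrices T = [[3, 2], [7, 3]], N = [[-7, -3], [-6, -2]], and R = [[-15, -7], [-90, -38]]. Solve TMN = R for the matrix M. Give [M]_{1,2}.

M = T⁻¹RN⁻¹ (apply T⁻¹ on the left and N⁻¹ on the right).
det T = -5, so T⁻¹ = [[-3/5, 2/5], [7/5, -3/5]].
det N = -4; the adjugate gives N⁻¹ = [[1/2, -3/4], [-3/2, 7/4]].
T⁻¹R = [[-27, -11], [33, 13]].
M = (T⁻¹R)N⁻¹ = [[3, 1], [-3, -2]].

1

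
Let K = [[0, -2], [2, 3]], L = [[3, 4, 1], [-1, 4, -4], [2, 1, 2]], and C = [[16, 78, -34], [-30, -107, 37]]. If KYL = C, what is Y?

Y = K⁻¹CL⁻¹ (apply K⁻¹ on the left and L⁻¹ on the right).
det K = 4; the adjugate gives K⁻¹ = [[3/4, 1/2], [-1/2, 0]].
det L = 3; the adjugate gives L⁻¹ = [[4, -7/3, -20/3], [-2, 4/3, 11/3], [-3, 5/3, 16/3]].
K⁻¹C = [[-3, 5, -7], [-8, -39, 17]].
Y = (K⁻¹C)L⁻¹ = [[-1, 2, 1], [-5, -5, 1]].

Y = [[-1, 2, 1], [-5, -5, 1]]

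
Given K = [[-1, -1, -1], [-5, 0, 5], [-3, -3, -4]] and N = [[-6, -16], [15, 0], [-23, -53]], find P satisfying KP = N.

K is on the left of P, so left-multiply by K⁻¹: P = K⁻¹N.
det K = 5, so K⁻¹ = [[3, -1/5, -1], [-7, 1/5, 2], [3, 0, -1]].
P = K⁻¹N = [[3, -1/5, -1], [-7, 1/5, 2], [3, 0, -1]] · [[-6, -16], [15, 0], [-23, -53]] = [[2, 5], [-1, 6], [5, 5]].

P = [[2, 5], [-1, 6], [5, 5]]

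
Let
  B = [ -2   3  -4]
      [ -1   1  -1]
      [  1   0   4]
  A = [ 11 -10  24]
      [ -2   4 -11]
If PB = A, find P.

P = [[-2, -4, 3], [3, -5, -1]]

Right-multiplying both sides by B⁻¹ gives P = AB⁻¹.
det B = 5, so B⁻¹ = [[4/5, -12/5, 1/5], [3/5, -4/5, 2/5], [-1/5, 3/5, 1/5]].
P = AB⁻¹ = [[11, -10, 24], [-2, 4, -11]] · [[4/5, -12/5, 1/5], [3/5, -4/5, 2/5], [-1/5, 3/5, 1/5]] = [[-2, -4, 3], [3, -5, -1]].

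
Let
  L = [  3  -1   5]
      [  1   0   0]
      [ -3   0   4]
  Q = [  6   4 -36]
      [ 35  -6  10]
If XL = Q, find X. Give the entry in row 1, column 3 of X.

L is on the right of X, so right-multiply by L⁻¹: X = QL⁻¹.
L has determinant 4; L⁻¹ = [[0, 1, 0], [-1, 27/4, 5/4], [0, 3/4, 1/4]].
X = QL⁻¹ = [[6, 4, -36], [35, -6, 10]] · [[0, 1, 0], [-1, 27/4, 5/4], [0, 3/4, 1/4]] = [[-4, 6, -4], [6, 2, -5]].

-4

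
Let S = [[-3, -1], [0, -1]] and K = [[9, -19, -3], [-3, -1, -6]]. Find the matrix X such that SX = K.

X = [[-4, 6, -1], [3, 1, 6]]

S is on the left of X, so left-multiply by S⁻¹: X = S⁻¹K.
det S = 3; the adjugate gives S⁻¹ = [[-1/3, 1/3], [0, -1]].
X = S⁻¹K = [[-1/3, 1/3], [0, -1]] · [[9, -19, -3], [-3, -1, -6]] = [[-4, 6, -1], [3, 1, 6]].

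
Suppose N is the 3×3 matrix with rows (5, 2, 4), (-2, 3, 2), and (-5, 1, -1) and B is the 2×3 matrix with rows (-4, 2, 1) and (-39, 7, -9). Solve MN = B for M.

M = [[3, -3, 5], [-2, 2, 5]]

N is on the right of M, so right-multiply by N⁻¹: M = BN⁻¹.
det N = 3, so N⁻¹ = [[-5/3, 2, -8/3], [-4, 5, -6], [13/3, -5, 19/3]].
M = BN⁻¹ = [[-4, 2, 1], [-39, 7, -9]] · [[-5/3, 2, -8/3], [-4, 5, -6], [13/3, -5, 19/3]] = [[3, -3, 5], [-2, 2, 5]].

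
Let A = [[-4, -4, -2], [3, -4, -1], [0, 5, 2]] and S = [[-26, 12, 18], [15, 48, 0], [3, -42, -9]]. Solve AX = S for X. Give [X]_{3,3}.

Since A multiplies X on the left, X = A⁻¹S.
A has determinant 6; A⁻¹ = [[-1/2, -1/3, -2/3], [-1, -4/3, -5/3], [5/2, 10/3, 14/3]].
X = A⁻¹S = [[-1/2, -1/3, -2/3], [-1, -4/3, -5/3], [5/2, 10/3, 14/3]] · [[-26, 12, 18], [15, 48, 0], [3, -42, -9]] = [[6, 6, -3], [1, -6, -3], [-1, -6, 3]].

3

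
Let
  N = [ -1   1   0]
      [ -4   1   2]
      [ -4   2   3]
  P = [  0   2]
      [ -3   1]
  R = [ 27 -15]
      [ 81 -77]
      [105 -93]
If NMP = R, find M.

Isolating M: multiply by N⁻¹ from the left and P⁻¹ from the right, so M = N⁻¹RP⁻¹.
det N = 5; the adjugate gives N⁻¹ = [[-1/5, -3/5, 2/5], [4/5, -3/5, 2/5], [-4/5, -2/5, 3/5]].
det P = 6; the adjugate gives P⁻¹ = [[1/6, -1/3], [1/2, 0]].
N⁻¹R = [[-12, 12], [15, -3], [9, -13]].
M = (N⁻¹R)P⁻¹ = [[4, 4], [1, -5], [-5, -3]].

M = [[4, 4], [1, -5], [-5, -3]]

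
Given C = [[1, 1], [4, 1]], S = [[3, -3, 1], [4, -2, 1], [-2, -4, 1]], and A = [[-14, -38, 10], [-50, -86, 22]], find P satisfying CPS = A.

P = [[-2, 1, 5], [2, 0, 4]]

P = C⁻¹AS⁻¹ (apply C⁻¹ on the left and S⁻¹ on the right).
det C = -3; the adjugate gives C⁻¹ = [[-1/3, 1/3], [4/3, -1/3]].
S has determinant 4; S⁻¹ = [[1/2, -1/4, -1/4], [-3/2, 5/4, 1/4], [-5, 9/2, 3/2]].
C⁻¹A = [[-12, -16, 4], [-2, -22, 6]].
P = (C⁻¹A)S⁻¹ = [[-2, 1, 5], [2, 0, 4]].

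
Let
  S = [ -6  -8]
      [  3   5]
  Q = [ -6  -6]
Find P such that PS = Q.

S is on the right of P, so right-multiply by S⁻¹: P = QS⁻¹.
S has determinant -6; S⁻¹ = [[-5/6, -4/3], [1/2, 1]].
P = QS⁻¹ = [[-6, -6]] · [[-5/6, -4/3], [1/2, 1]] = [[2, 2]].

P = [[2, 2]]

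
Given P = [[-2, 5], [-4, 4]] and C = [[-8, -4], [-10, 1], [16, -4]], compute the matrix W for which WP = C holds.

Right-multiplying both sides by P⁻¹ gives W = CP⁻¹.
P has determinant 12; P⁻¹ = [[1/3, -5/12], [1/3, -1/6]].
W = CP⁻¹ = [[-8, -4], [-10, 1], [16, -4]] · [[1/3, -5/12], [1/3, -1/6]] = [[-4, 4], [-3, 4], [4, -6]].

W = [[-4, 4], [-3, 4], [4, -6]]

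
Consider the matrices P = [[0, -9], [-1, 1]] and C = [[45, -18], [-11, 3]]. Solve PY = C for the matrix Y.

Y = [[6, -1], [-5, 2]]

P is on the left of Y, so left-multiply by P⁻¹: Y = P⁻¹C.
P has determinant -9; P⁻¹ = [[-1/9, -1], [-1/9, 0]].
Y = P⁻¹C = [[-1/9, -1], [-1/9, 0]] · [[45, -18], [-11, 3]] = [[6, -1], [-5, 2]].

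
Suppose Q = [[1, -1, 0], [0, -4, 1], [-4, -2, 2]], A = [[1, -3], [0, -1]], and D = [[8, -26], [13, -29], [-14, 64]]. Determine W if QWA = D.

W = [[4, 5], [-4, 3], [-3, 2]]

W = Q⁻¹DA⁻¹ (apply Q⁻¹ on the left and A⁻¹ on the right).
det Q = -2, so Q⁻¹ = [[3, -1, 1/2], [2, -1, 1/2], [8, -3, 2]].
det A = -1; the adjugate gives A⁻¹ = [[1, -3], [0, -1]].
Q⁻¹D = [[4, -17], [-4, 9], [-3, 7]].
W = (Q⁻¹D)A⁻¹ = [[4, 5], [-4, 3], [-3, 2]].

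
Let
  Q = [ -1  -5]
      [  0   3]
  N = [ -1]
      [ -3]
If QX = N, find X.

Since Q multiplies X on the left, X = Q⁻¹N.
Q has determinant -3; Q⁻¹ = [[-1, -5/3], [0, 1/3]].
X = Q⁻¹N = [[-1, -5/3], [0, 1/3]] · [[-1], [-3]] = [[6], [-1]].

X = [[6], [-1]]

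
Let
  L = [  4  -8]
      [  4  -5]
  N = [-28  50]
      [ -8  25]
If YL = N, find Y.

Y = [[-5, -2], [-5, 3]]

Right-multiplying both sides by L⁻¹ gives Y = NL⁻¹.
det L = 12, so L⁻¹ = [[-5/12, 2/3], [-1/3, 1/3]].
Y = NL⁻¹ = [[-28, 50], [-8, 25]] · [[-5/12, 2/3], [-1/3, 1/3]] = [[-5, -2], [-5, 3]].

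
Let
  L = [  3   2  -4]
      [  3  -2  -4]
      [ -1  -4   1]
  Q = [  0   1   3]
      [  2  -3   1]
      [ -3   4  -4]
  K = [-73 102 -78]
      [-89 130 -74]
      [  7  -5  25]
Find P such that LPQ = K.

P = [[0, -4, 1], [-1, 2, 0], [-1, 0, -4]]

P = L⁻¹KQ⁻¹ (apply L⁻¹ on the left and Q⁻¹ on the right).
det L = 4; the adjugate gives L⁻¹ = [[-9/2, 7/2, -4], [1/4, -1/4, 0], [-7/2, 5/2, -3]].
det Q = 2; the adjugate gives Q⁻¹ = [[4, 8, 5], [5/2, 9/2, 3], [-1/2, -3/2, -1]].
L⁻¹K = [[-11, 16, -8], [4, -7, -1], [12, -17, 13]].
P = (L⁻¹K)Q⁻¹ = [[0, -4, 1], [-1, 2, 0], [-1, 0, -4]].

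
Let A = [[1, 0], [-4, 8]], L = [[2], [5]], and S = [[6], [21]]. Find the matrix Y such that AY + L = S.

Y = [[4], [4]]

AY = S − L = [[4], [16]].
A is on the left of Y, so left-multiply by A⁻¹: Y = A⁻¹(S − L).
det A = 8; the adjugate gives A⁻¹ = [[1, 0], [1/2, 1/8]].
Y = A⁻¹(S − L) = [[4], [4]].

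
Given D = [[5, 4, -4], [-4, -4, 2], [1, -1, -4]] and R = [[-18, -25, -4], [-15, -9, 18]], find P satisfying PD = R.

Since D sits to the right of P, P = RD⁻¹.
det D = 2, so D⁻¹ = [[9, 10, -4], [-7, -8, 3], [4, 9/2, -2]].
P = RD⁻¹ = [[-18, -25, -4], [-15, -9, 18]] · [[9, 10, -4], [-7, -8, 3], [4, 9/2, -2]] = [[-3, 2, 5], [0, 3, -3]].

P = [[-3, 2, 5], [0, 3, -3]]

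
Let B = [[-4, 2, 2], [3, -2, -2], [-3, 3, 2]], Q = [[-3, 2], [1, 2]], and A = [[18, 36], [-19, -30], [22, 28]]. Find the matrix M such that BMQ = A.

Isolating M: multiply by B⁻¹ from the left and Q⁻¹ from the right, so M = B⁻¹AQ⁻¹.
B has determinant -2; B⁻¹ = [[-1, -1, 0], [0, 1, 1], [-3/2, -3, -1]].
det Q = -8, so Q⁻¹ = [[-1/4, 1/4], [1/8, 3/8]].
B⁻¹A = [[1, -6], [3, -2], [8, 8]].
M = (B⁻¹A)Q⁻¹ = [[-1, -2], [-1, 0], [-1, 5]].

M = [[-1, -2], [-1, 0], [-1, 5]]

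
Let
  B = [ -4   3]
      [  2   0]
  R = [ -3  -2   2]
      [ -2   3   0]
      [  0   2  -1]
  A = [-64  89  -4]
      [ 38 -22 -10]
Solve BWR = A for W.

Left-multiply by B⁻¹ and right-multiply by R⁻¹: W = B⁻¹AR⁻¹.
B has determinant -6; B⁻¹ = [[0, 1/2], [1/3, 2/3]].
R has determinant 5; R⁻¹ = [[-3/5, 2/5, -6/5], [-2/5, 3/5, -4/5], [-4/5, 6/5, -13/5]].
B⁻¹A = [[19, -11, -5], [4, 15, -8]].
W = (B⁻¹A)R⁻¹ = [[-3, -5, -1], [-2, 1, 4]].

W = [[-3, -5, -1], [-2, 1, 4]]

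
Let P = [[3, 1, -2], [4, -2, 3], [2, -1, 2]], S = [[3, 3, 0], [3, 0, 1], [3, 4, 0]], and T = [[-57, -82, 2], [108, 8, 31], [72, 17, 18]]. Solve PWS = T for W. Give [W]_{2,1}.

Left-multiply by P⁻¹ and right-multiply by S⁻¹: W = P⁻¹TS⁻¹.
P has determinant -5; P⁻¹ = [[1/5, 0, 1/5], [2/5, -2, 17/5], [0, -1, 2]].
det S = -3, so S⁻¹ = [[4/3, 0, -1], [-1, 0, 1], [-4, 1, 3]].
P⁻¹T = [[3, -13, 4], [6, 9, 0], [36, 26, 5]].
W = (P⁻¹T)S⁻¹ = [[1, 4, -4], [-1, 0, 3], [2, 5, 5]].

-1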